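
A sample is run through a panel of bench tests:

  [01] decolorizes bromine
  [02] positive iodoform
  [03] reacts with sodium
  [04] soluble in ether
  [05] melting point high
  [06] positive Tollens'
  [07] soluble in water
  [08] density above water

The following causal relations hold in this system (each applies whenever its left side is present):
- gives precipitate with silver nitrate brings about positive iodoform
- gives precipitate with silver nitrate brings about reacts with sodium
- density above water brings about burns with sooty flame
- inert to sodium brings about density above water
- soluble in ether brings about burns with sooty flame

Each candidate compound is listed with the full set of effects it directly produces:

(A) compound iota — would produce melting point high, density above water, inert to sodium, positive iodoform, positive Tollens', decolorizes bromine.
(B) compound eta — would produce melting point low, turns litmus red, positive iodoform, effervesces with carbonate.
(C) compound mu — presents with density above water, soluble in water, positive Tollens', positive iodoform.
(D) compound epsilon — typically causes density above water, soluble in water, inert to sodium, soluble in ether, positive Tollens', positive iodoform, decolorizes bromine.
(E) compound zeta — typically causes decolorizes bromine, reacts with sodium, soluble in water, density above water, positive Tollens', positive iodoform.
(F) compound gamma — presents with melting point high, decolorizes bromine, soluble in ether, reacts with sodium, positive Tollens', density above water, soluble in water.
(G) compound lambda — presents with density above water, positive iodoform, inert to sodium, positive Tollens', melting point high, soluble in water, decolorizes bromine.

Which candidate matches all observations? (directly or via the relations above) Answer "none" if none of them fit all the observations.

Checking each candidate against the observations:
(A) compound iota — fails on reacts with sodium, soluble in ether, soluble in water (predicts inert to sodium, not reacts with sodium)
(B) compound eta — decolorizes bromine NO; positive iodoform yes; reacts with sodium NO; soluble in ether NO; melting point high NO; positive Tollens' NO; soluble in water NO; density above water NO
(C) compound mu — decolorizes bromine NO; positive iodoform yes; reacts with sodium NO; soluble in ether NO; melting point high NO; positive Tollens' yes; soluble in water yes; density above water yes
(D) compound epsilon — decolorizes bromine yes; positive iodoform yes; reacts with sodium NO; soluble in ether yes; melting point high NO; positive Tollens' yes; soluble in water yes; density above water yes
(E) compound zeta — decolorizes bromine yes; positive iodoform yes; reacts with sodium yes; soluble in ether NO; melting point high NO; positive Tollens' yes; soluble in water yes; density above water yes
(F) compound gamma — decolorizes bromine yes; positive iodoform NO; reacts with sodium yes; soluble in ether yes; melting point high yes; positive Tollens' yes; soluble in water yes; density above water yes
(G) compound lambda — fails on reacts with sodium, soluble in ether (predicts inert to sodium, not reacts with sodium)
Every candidate fails on at least one observation.

none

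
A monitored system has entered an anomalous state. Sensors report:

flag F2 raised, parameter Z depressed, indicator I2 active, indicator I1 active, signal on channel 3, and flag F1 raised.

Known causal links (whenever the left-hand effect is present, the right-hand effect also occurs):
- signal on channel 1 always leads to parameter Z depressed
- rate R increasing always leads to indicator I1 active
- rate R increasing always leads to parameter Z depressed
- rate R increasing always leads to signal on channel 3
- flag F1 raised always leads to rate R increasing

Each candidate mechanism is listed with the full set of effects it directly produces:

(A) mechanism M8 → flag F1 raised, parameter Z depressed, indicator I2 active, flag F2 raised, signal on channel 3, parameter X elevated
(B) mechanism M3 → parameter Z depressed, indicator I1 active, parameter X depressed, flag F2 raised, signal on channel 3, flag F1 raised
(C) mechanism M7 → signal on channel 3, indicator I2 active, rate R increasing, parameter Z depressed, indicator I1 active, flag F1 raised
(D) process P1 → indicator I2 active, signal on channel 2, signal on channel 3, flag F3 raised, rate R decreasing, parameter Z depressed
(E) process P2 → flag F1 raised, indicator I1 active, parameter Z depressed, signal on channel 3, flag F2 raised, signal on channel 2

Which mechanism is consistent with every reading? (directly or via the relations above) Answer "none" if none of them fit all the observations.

A

Per-candidate check:
(A) mechanism M8 — flag F2 raised ✓; parameter Z depressed ✓; indicator I2 active ✓; indicator I1 active ✓ (by flag F1 raised → rate R increasing → indicator I1 active); signal on channel 3 ✓; flag F1 raised ✓
(B) mechanism M3 — does not account for indicator I2 active
(C) mechanism M7 — does not account for flag F2 raised
(D) process P1 — does not account for flag F2 raised, indicator I1 active, flag F1 raised
(E) process P2 — flag F2 raised ✓; parameter Z depressed ✓; indicator I2 active ✗; indicator I1 active ✓; signal on channel 3 ✓; flag F1 raised ✓
(A) alone accounts for all the evidence.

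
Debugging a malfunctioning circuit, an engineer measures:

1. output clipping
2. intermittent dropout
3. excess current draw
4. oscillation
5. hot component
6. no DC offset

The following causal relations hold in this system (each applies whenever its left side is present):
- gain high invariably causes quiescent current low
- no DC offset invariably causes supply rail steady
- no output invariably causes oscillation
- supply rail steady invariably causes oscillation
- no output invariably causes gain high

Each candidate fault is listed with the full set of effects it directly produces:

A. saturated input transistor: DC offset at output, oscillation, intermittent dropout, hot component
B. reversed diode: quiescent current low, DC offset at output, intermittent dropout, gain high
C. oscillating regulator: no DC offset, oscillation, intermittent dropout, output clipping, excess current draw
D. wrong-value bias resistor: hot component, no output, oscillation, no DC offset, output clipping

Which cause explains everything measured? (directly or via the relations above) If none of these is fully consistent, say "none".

Per-candidate check:
(A) saturated input transistor — output clipping ✗; intermittent dropout ✓; excess current draw ✗; oscillation ✓; hot component ✓; no DC offset ✗
(B) reversed diode — fails on output clipping, excess current draw, oscillation, hot component, no DC offset (predicts DC offset at output, not no DC offset)
(C) oscillating regulator — output clipping ✓; intermittent dropout ✓; excess current draw ✓; oscillation ✓; hot component ✗; no DC offset ✓
(D) wrong-value bias resistor — output clipping ✓; intermittent dropout ✗; excess current draw ✗; oscillation ✓; hot component ✓; no DC offset ✓
None of the listed candidates fits everything.

none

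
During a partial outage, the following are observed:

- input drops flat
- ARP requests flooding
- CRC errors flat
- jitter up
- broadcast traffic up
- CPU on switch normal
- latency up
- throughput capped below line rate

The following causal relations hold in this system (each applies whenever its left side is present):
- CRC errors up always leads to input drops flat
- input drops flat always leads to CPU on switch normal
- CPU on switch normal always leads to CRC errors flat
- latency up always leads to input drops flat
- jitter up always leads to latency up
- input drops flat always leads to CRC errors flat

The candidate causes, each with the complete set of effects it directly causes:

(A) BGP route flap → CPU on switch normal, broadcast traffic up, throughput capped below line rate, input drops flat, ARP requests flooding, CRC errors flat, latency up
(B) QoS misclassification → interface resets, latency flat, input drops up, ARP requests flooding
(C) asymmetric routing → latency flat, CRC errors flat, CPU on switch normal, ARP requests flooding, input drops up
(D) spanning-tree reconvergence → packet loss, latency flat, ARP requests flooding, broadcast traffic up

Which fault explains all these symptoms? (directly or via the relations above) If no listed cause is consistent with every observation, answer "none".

none

Testing each hypothesis:
(A) BGP route flap — does not account for jitter up
(B) QoS misclassification — input drops flat ✗; ARP requests flooding ✓; CRC errors flat ✗; jitter up ✗; broadcast traffic up ✗; CPU on switch normal ✗; latency up ✗; throughput capped below line rate ✗
(C) asymmetric routing — fails on input drops flat, jitter up, broadcast traffic up, latency up, throughput capped below line rate (predicts input drops up, not input drops flat; predicts latency flat, not latency up)
(D) spanning-tree reconvergence — input drops flat ✗; ARP requests flooding ✓; CRC errors flat ✗; jitter up ✗; broadcast traffic up ✓; CPU on switch normal ✗; latency up ✗; throughput capped below line rate ✗
Every candidate fails on at least one observation.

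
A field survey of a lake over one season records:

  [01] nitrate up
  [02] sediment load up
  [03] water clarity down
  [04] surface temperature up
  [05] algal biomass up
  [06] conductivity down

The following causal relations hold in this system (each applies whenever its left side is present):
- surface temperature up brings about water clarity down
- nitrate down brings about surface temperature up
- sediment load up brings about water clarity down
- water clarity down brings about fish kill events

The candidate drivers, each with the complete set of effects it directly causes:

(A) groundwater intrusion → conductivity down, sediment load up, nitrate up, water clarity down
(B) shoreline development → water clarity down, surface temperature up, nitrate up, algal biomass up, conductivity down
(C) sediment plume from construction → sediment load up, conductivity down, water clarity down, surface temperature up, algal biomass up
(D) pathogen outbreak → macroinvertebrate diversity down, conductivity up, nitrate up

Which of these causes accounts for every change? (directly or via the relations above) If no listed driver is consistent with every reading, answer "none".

Per-candidate check:
(A) groundwater intrusion — does not account for surface temperature up, algal biomass up
(B) shoreline development — nitrate up +; sediment load up -; water clarity down +; surface temperature up +; algal biomass up +; conductivity down +
(C) sediment plume from construction — does not account for nitrate up
(D) pathogen outbreak — fails on sediment load up, water clarity down, surface temperature up, algal biomass up, conductivity down (predicts conductivity up, not conductivity down)
No candidate is consistent with all observations.

none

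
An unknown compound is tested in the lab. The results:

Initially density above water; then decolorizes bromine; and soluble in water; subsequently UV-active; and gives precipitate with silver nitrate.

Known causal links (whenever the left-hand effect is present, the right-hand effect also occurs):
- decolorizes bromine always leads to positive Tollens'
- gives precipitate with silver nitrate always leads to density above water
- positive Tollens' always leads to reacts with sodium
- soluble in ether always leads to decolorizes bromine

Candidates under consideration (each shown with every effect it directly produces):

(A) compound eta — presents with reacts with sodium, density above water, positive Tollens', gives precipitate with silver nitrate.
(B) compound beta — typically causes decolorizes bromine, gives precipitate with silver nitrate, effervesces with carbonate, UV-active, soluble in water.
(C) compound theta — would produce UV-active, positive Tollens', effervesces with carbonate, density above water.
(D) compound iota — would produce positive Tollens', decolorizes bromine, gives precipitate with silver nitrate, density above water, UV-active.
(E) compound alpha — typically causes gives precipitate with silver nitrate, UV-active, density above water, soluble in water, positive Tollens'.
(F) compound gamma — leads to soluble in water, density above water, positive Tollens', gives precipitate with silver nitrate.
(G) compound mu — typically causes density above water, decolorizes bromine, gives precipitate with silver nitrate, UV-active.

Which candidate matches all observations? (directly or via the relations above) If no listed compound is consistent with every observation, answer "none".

B

Per-candidate check:
(A) compound eta — density above water match; decolorizes bromine miss; soluble in water miss; UV-active miss; gives precipitate with silver nitrate match
(B) compound beta — accounts for every observation (density above water through gives precipitate with silver nitrate → density above water)
(C) compound theta — does not account for decolorizes bromine, soluble in water, gives precipitate with silver nitrate
(D) compound iota — density above water match; decolorizes bromine match; soluble in water miss; UV-active match; gives precipitate with silver nitrate match
(E) compound alpha — density above water match; decolorizes bromine miss; soluble in water match; UV-active match; gives precipitate with silver nitrate match
(F) compound gamma — density above water match; decolorizes bromine miss; soluble in water match; UV-active miss; gives precipitate with silver nitrate match
(G) compound mu — does not account for soluble in water
(B) is the only candidate with no mismatches.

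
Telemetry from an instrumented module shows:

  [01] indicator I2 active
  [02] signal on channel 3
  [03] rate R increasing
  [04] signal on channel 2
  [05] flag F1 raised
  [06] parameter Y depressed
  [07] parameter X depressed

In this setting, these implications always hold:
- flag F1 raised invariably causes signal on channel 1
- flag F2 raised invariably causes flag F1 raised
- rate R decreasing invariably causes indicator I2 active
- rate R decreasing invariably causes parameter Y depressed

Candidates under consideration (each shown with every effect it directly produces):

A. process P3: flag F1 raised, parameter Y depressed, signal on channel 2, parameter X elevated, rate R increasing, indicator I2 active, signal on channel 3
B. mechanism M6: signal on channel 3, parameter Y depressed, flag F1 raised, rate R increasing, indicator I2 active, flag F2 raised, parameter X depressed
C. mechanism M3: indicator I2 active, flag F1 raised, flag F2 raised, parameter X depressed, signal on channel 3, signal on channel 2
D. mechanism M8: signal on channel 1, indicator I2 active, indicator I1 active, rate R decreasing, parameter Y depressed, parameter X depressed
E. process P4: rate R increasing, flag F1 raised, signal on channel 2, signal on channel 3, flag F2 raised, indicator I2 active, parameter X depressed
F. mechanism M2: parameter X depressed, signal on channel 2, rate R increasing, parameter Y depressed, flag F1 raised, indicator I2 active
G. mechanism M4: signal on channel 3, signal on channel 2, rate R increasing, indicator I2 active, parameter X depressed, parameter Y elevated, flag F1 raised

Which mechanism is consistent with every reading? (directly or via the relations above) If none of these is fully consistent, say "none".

For each candidate, compare predicted effects to what was observed:
(A) process P3 — fails on parameter X depressed (predicts parameter X elevated, not parameter X depressed)
(B) mechanism M6 — does not account for signal on channel 2
(C) mechanism M3 — indicator I2 active match; signal on channel 3 match; rate R increasing miss; signal on channel 2 match; flag F1 raised match; parameter Y depressed miss; parameter X depressed match
(D) mechanism M8 — fails on signal on channel 3, rate R increasing, signal on channel 2, flag F1 raised (predicts rate R decreasing, not rate R increasing)
(E) process P4 — indicator I2 active match; signal on channel 3 match; rate R increasing match; signal on channel 2 match; flag F1 raised match; parameter Y depressed miss; parameter X depressed match
(F) mechanism M2 — does not account for signal on channel 3
(G) mechanism M4 — indicator I2 active match; signal on channel 3 match; rate R increasing match; signal on channel 2 match; flag F1 raised match; parameter Y depressed miss; parameter X depressed match
Every candidate fails on at least one observation.

none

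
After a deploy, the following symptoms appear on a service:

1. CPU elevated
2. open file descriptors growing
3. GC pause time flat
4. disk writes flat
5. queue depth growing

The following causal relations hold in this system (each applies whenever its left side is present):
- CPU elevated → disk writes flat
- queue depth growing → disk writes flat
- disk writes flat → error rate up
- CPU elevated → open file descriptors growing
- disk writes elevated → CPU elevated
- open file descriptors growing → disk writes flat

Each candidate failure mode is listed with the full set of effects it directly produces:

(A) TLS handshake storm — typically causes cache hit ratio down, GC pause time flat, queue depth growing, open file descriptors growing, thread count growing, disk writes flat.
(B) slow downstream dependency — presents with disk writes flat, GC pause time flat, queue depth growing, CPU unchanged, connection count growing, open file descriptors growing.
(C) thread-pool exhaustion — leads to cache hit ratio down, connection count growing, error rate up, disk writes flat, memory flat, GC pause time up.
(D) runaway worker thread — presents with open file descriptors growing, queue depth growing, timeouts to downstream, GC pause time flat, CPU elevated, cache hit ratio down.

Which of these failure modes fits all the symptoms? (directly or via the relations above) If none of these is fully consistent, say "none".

D

Per-candidate check:
(A) TLS handshake storm — CPU elevated -; open file descriptors growing +; GC pause time flat +; disk writes flat +; queue depth growing +
(B) slow downstream dependency — CPU elevated -; open file descriptors growing +; GC pause time flat +; disk writes flat +; queue depth growing +
(C) thread-pool exhaustion — fails on CPU elevated, open file descriptors growing, GC pause time flat, queue depth growing (predicts GC pause time up, not GC pause time flat)
(D) runaway worker thread — accounts for every observation (disk writes flat via CPU elevated → disk writes flat)
Only (D) is consistent with every observation.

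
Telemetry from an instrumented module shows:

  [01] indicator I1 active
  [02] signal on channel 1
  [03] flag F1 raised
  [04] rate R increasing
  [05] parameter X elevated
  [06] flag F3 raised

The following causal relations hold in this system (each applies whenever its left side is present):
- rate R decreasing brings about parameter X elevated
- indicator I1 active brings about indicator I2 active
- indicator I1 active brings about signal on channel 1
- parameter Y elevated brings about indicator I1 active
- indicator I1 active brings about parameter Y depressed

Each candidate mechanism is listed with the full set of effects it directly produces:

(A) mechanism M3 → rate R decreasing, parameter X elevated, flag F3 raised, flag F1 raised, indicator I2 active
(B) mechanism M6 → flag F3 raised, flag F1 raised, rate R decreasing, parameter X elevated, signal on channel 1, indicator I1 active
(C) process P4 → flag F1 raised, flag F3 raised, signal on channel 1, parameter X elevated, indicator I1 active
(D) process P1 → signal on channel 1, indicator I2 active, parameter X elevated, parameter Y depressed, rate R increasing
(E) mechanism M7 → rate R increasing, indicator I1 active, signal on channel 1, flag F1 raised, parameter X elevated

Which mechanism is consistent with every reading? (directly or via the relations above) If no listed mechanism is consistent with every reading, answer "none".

Per-candidate check:
(A) mechanism M3 — fails on indicator I1 active, signal on channel 1, rate R increasing (predicts rate R decreasing, not rate R increasing)
(B) mechanism M6 — fails on rate R increasing (predicts rate R decreasing, not rate R increasing)
(C) process P4 — indicator I1 active match; signal on channel 1 match; flag F1 raised match; rate R increasing miss; parameter X elevated match; flag F3 raised match
(D) process P1 — does not account for indicator I1 active, flag F1 raised, flag F3 raised
(E) mechanism M7 — indicator I1 active match; signal on channel 1 match; flag F1 raised match; rate R increasing match; parameter X elevated match; flag F3 raised miss
Every candidate fails on at least one observation.

none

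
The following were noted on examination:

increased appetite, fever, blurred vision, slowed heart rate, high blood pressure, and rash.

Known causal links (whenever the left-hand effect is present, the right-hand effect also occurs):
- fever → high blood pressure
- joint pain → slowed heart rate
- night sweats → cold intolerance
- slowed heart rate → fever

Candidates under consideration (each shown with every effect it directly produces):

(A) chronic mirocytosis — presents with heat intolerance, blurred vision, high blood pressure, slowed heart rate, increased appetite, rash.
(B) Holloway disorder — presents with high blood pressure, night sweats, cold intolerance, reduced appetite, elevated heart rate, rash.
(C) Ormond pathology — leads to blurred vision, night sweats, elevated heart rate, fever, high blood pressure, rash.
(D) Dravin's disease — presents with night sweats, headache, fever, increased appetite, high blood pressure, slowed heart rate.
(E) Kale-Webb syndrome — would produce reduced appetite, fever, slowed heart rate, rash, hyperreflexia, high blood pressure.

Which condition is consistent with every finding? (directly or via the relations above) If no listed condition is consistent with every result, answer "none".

For each candidate, compare predicted effects to what was observed:
(A) chronic mirocytosis — accounts for every observation (fever via slowed heart rate → fever)
(B) Holloway disorder — fails on increased appetite, fever, blurred vision, slowed heart rate (predicts reduced appetite, not increased appetite; predicts elevated heart rate, not slowed heart rate)
(C) Ormond pathology — increased appetite -; fever +; blurred vision +; slowed heart rate -; high blood pressure +; rash +
(D) Dravin's disease — increased appetite +; fever +; blurred vision -; slowed heart rate +; high blood pressure +; rash -
(E) Kale-Webb syndrome — fails on increased appetite, blurred vision (predicts reduced appetite, not increased appetite)
(A) is the only candidate with no mismatches.

A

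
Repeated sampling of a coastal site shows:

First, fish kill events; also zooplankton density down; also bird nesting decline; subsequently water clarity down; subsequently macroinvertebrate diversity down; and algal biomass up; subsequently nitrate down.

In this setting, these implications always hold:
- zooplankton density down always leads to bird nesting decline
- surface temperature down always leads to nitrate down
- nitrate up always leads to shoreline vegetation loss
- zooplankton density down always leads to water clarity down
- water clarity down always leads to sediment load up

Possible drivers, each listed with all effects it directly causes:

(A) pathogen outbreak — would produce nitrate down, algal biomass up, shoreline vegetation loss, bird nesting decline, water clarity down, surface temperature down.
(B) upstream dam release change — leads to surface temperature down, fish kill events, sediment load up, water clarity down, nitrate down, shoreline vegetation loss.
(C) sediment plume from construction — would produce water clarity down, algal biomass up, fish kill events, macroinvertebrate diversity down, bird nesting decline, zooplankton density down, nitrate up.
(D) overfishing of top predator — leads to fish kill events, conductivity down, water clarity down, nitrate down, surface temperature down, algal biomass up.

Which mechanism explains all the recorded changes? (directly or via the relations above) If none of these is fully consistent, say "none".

Checking each candidate against the observations:
(A) pathogen outbreak — does not account for fish kill events, zooplankton density down, macroinvertebrate diversity down
(B) upstream dam release change — does not account for zooplankton density down, bird nesting decline, macroinvertebrate diversity down, algal biomass up
(C) sediment plume from construction — fish kill events ✓; zooplankton density down ✓; bird nesting decline ✓; water clarity down ✓; macroinvertebrate diversity down ✓; algal biomass up ✓; nitrate down ✗
(D) overfishing of top predator — fish kill events ✓; zooplankton density down ✗; bird nesting decline ✗; water clarity down ✓; macroinvertebrate diversity down ✗; algal biomass up ✓; nitrate down ✓
No candidate is consistent with all observations.

none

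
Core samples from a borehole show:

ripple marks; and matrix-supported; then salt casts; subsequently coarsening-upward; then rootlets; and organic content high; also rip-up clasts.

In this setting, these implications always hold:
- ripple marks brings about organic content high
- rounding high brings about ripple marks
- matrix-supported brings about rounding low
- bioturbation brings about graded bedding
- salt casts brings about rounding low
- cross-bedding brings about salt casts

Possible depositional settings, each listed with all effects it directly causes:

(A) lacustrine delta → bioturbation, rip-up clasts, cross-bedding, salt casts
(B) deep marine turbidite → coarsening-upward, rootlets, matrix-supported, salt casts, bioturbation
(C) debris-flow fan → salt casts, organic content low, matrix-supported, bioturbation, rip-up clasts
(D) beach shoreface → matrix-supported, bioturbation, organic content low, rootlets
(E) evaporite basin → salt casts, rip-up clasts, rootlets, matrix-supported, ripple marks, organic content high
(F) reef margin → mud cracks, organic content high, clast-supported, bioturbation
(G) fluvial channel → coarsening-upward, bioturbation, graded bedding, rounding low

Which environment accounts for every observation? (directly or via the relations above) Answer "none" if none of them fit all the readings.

none

For each candidate, compare predicted effects to what was observed:
(A) lacustrine delta — does not account for ripple marks, matrix-supported, coarsening-upward, rootlets, organic content high
(B) deep marine turbidite — ripple marks miss; matrix-supported match; salt casts match; coarsening-upward match; rootlets match; organic content high miss; rip-up clasts miss
(C) debris-flow fan — ripple marks miss; matrix-supported match; salt casts match; coarsening-upward miss; rootlets miss; organic content high miss; rip-up clasts match
(D) beach shoreface — fails on ripple marks, salt casts, coarsening-upward, organic content high, rip-up clasts (predicts organic content low, not organic content high)
(E) evaporite basin — does not account for coarsening-upward
(F) reef margin — ripple marks miss; matrix-supported miss; salt casts miss; coarsening-upward miss; rootlets miss; organic content high match; rip-up clasts miss
(G) fluvial channel — does not account for ripple marks, matrix-supported, salt casts, rootlets, organic content high, rip-up clasts
No candidate is consistent with all observations.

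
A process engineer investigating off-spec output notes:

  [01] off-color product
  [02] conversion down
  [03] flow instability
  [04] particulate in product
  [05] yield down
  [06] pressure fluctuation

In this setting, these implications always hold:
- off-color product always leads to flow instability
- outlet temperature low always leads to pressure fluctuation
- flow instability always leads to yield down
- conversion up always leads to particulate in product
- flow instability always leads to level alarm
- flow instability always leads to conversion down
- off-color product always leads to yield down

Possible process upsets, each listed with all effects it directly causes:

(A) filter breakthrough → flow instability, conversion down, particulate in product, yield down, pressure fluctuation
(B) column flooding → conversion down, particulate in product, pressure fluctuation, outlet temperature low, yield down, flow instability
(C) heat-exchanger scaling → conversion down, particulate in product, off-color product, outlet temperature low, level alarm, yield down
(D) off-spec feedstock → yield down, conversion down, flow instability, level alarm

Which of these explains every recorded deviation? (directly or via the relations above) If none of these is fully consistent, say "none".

C

Per-candidate check:
(A) filter breakthrough — does not account for off-color product
(B) column flooding — off-color product ✗; conversion down ✓; flow instability ✓; particulate in product ✓; yield down ✓; pressure fluctuation ✓
(C) heat-exchanger scaling — off-color product ✓; conversion down ✓; flow instability ✓ (via off-color product → flow instability); particulate in product ✓; yield down ✓; pressure fluctuation ✓ (via outlet temperature low → pressure fluctuation)
(D) off-spec feedstock — does not account for off-color product, particulate in product, pressure fluctuation
(C) is the only candidate with no mismatches.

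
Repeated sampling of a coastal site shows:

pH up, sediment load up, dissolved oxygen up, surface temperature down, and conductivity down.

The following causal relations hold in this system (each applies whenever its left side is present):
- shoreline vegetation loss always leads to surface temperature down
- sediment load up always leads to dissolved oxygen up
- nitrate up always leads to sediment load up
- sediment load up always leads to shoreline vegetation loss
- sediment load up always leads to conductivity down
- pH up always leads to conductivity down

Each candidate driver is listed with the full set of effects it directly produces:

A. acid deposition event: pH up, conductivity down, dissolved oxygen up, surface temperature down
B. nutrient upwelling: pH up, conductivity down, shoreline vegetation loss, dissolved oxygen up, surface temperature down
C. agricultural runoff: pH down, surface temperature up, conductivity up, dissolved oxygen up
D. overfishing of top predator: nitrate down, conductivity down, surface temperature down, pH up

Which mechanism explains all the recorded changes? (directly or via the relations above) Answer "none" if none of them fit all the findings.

Testing each hypothesis:
(A) acid deposition event — pH up +; sediment load up -; dissolved oxygen up +; surface temperature down +; conductivity down +
(B) nutrient upwelling — pH up +; sediment load up -; dissolved oxygen up +; surface temperature down +; conductivity down +
(C) agricultural runoff — pH up -; sediment load up -; dissolved oxygen up +; surface temperature down -; conductivity down -
(D) overfishing of top predator — pH up +; sediment load up -; dissolved oxygen up -; surface temperature down +; conductivity down +
None of the listed candidates fits everything.

none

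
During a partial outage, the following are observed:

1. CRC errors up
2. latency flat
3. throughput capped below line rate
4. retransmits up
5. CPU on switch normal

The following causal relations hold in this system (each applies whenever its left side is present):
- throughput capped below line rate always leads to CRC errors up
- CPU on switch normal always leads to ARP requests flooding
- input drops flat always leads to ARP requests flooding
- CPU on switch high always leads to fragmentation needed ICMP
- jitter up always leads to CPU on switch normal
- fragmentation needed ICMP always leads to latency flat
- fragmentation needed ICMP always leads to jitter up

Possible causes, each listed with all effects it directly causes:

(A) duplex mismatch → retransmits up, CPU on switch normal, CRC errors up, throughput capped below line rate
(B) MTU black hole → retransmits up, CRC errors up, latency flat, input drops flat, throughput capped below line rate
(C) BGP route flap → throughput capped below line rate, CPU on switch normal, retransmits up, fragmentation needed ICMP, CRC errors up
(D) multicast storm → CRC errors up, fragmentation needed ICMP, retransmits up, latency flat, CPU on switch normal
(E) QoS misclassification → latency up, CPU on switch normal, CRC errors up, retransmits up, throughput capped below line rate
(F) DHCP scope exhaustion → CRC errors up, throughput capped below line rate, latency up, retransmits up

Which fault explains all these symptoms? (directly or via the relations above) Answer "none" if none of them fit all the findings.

Checking each candidate against the observations:
(A) duplex mismatch — does not account for latency flat
(B) MTU black hole — CRC errors up ✓; latency flat ✓; throughput capped below line rate ✓; retransmits up ✓; CPU on switch normal ✗
(C) BGP route flap — CRC errors up ✓; latency flat ✓ (through fragmentation needed ICMP → latency flat); throughput capped below line rate ✓; retransmits up ✓; CPU on switch normal ✓
(D) multicast storm — CRC errors up ✓; latency flat ✓; throughput capped below line rate ✗; retransmits up ✓; CPU on switch normal ✓
(E) QoS misclassification — fails on latency flat (predicts latency up, not latency flat)
(F) DHCP scope exhaustion — fails on latency flat, CPU on switch normal (predicts latency up, not latency flat)
(C) is the only candidate with no mismatches.

C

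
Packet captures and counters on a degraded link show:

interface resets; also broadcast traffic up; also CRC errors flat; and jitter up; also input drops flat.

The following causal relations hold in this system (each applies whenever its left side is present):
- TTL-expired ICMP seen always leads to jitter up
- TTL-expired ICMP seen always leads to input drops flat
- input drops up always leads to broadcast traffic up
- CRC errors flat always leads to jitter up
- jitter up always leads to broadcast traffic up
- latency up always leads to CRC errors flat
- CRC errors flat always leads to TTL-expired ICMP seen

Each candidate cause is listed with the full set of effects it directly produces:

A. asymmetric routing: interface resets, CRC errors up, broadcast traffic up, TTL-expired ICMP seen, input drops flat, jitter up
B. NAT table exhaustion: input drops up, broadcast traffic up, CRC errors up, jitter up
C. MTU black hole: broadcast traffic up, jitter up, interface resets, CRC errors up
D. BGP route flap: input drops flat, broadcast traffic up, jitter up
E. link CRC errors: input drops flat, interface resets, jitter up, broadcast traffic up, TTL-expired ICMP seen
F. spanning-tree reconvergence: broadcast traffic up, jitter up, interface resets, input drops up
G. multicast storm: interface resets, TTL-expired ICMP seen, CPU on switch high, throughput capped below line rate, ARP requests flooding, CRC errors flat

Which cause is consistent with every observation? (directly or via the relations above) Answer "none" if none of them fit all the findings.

Testing each hypothesis:
(A) asymmetric routing — fails on CRC errors flat (predicts CRC errors up, not CRC errors flat)
(B) NAT table exhaustion — interface resets -; broadcast traffic up +; CRC errors flat -; jitter up +; input drops flat -
(C) MTU black hole — fails on CRC errors flat, input drops flat (predicts CRC errors up, not CRC errors flat)
(D) BGP route flap — interface resets -; broadcast traffic up +; CRC errors flat -; jitter up +; input drops flat +
(E) link CRC errors — interface resets +; broadcast traffic up +; CRC errors flat -; jitter up +; input drops flat +
(F) spanning-tree reconvergence — fails on CRC errors flat, input drops flat (predicts input drops up, not input drops flat)
(G) multicast storm — interface resets +; broadcast traffic up + (by TTL-expired ICMP seen → jitter up → broadcast traffic up); CRC errors flat +; jitter up + (by TTL-expired ICMP seen → jitter up); input drops flat + (by TTL-expired ICMP seen → input drops flat)
Only (G) is consistent with every observation.

G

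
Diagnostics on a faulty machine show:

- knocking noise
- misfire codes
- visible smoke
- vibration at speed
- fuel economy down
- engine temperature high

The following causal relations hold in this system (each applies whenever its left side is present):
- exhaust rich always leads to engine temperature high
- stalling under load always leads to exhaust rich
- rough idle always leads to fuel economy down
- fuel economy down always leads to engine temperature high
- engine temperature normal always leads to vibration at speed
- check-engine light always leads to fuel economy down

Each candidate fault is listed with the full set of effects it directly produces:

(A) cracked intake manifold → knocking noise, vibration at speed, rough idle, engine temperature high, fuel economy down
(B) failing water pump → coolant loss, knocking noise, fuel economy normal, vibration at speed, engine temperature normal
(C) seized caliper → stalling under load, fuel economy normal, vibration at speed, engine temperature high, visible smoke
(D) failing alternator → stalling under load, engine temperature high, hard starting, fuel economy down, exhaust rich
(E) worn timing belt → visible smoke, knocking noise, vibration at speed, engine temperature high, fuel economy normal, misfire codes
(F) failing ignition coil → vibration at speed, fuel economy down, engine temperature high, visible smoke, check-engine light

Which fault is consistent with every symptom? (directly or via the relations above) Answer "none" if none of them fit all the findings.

none

Checking each candidate against the observations:
(A) cracked intake manifold — knocking noise ✓; misfire codes ✗; visible smoke ✗; vibration at speed ✓; fuel economy down ✓; engine temperature high ✓
(B) failing water pump — knocking noise ✓; misfire codes ✗; visible smoke ✗; vibration at speed ✓; fuel economy down ✗; engine temperature high ✗
(C) seized caliper — fails on knocking noise, misfire codes, fuel economy down (predicts fuel economy normal, not fuel economy down)
(D) failing alternator — knocking noise ✗; misfire codes ✗; visible smoke ✗; vibration at speed ✗; fuel economy down ✓; engine temperature high ✓
(E) worn timing belt — fails on fuel economy down (predicts fuel economy normal, not fuel economy down)
(F) failing ignition coil — knocking noise ✗; misfire codes ✗; visible smoke ✓; vibration at speed ✓; fuel economy down ✓; engine temperature high ✓
None of the listed candidates fits everything.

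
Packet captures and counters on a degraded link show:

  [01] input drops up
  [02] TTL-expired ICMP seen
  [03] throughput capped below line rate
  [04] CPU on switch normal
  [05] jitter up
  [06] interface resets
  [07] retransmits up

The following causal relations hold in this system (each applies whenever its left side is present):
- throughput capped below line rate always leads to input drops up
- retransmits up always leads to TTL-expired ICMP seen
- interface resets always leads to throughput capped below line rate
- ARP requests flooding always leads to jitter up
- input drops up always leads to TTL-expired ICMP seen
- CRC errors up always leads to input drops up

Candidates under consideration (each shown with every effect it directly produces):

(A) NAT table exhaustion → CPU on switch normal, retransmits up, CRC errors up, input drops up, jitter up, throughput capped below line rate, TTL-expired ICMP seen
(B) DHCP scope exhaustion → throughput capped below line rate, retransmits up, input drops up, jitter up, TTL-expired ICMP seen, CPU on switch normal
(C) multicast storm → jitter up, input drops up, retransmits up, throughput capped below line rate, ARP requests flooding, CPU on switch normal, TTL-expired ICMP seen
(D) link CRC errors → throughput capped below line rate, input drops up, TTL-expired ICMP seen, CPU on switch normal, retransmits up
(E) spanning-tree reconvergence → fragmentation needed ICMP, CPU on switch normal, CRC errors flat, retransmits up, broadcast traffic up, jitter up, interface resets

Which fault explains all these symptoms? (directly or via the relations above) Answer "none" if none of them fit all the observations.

Testing each hypothesis:
(A) NAT table exhaustion — input drops up yes; TTL-expired ICMP seen yes; throughput capped below line rate yes; CPU on switch normal yes; jitter up yes; interface resets NO; retransmits up yes
(B) DHCP scope exhaustion — does not account for interface resets
(C) multicast storm — input drops up yes; TTL-expired ICMP seen yes; throughput capped below line rate yes; CPU on switch normal yes; jitter up yes; interface resets NO; retransmits up yes
(D) link CRC errors — input drops up yes; TTL-expired ICMP seen yes; throughput capped below line rate yes; CPU on switch normal yes; jitter up NO; interface resets NO; retransmits up yes
(E) spanning-tree reconvergence — input drops up yes (through interface resets → throughput capped below line rate → input drops up); TTL-expired ICMP seen yes (through retransmits up → TTL-expired ICMP seen); throughput capped below line rate yes (through interface resets → throughput capped below line rate); CPU on switch normal yes; jitter up yes; interface resets yes; retransmits up yes
(E) is the only candidate with no mismatches.

E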